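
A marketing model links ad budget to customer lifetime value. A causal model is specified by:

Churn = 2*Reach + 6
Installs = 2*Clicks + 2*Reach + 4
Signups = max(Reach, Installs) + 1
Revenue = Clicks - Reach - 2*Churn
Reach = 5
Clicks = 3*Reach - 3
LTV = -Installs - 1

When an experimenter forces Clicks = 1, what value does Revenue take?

-36

Under do(Clicks=1), the mechanism Clicks = 3*Reach - 3 is discarded; Clicks is fixed at 1.
Churn = 2*Reach + 6  [with Reach=5]  = 16
Revenue = Clicks - Reach - 2*Churn  [with Clicks=1, Reach=5, Churn=16]  = -36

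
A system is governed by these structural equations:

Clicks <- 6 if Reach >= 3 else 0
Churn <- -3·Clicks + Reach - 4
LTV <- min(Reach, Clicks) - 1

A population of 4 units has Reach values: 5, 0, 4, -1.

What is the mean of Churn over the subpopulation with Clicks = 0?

E[Churn|Clicks=0] averages over only the 2 units with Clicks=0 (Reach = 0, -1): Churn = -4, -5, mean -4.5.

-4.5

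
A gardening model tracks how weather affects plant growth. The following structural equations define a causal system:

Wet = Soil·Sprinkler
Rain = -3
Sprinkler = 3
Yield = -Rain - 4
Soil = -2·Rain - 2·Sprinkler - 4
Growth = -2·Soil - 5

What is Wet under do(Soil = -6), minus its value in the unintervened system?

-6

The intervention breaks the incoming arrows to Soil: Soil = -2·Rain - 2·Sprinkler - 4 no longer applies, and Soil = -6.
Wet = Soil·Sprinkler  [with Soil=-6, Sprinkler=3]  = -18
Without intervention: Soil = -2·Rain - 2·Sprinkler - 4  [with Rain=-3, Sprinkler=3]  = -4; Wet = Soil·Sprinkler  [with Soil=-4, Sprinkler=3]  = -12.
Change = -18 − (-12) = -6.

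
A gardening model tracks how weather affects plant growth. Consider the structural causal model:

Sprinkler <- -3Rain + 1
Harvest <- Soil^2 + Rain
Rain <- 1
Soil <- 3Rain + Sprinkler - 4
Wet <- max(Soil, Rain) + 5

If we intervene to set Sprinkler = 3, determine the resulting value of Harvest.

do(Sprinkler=3) replaces the equation Sprinkler <- -3Rain + 1 with the constant Sprinkler = 3.
Soil = 3Rain + Sprinkler - 4  [with Rain=1, Sprinkler=3]  = 2
Harvest = Soil^2 + Rain  [with Soil=2, Rain=1]  = 5

5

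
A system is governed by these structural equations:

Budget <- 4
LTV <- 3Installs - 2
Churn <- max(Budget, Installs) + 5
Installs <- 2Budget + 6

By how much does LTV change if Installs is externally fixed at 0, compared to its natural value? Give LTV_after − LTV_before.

-42

Under do(Installs=0), the mechanism Installs <- 2Budget + 6 is discarded; Installs is fixed at 0.
LTV = 3Installs - 2  [with Installs=0]  = -2
Without intervention: Installs = 2Budget + 6  [with Budget=4]  = 14; LTV = 3Installs - 2  [with Installs=14]  = 40.
Change = -2 − 40 = -42.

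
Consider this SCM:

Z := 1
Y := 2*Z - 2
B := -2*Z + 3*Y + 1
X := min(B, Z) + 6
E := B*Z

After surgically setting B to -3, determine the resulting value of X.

3

The intervention breaks the incoming arrows to B: B := -2*Z + 3*Y + 1 no longer applies, and B = -3.
X = min(B, Z) + 6  [with B=-3, Z=1]  = 3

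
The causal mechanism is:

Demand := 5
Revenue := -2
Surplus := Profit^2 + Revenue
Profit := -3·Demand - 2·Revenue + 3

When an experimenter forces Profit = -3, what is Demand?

5

Under do(Profit=-3), the mechanism Profit := -3·Demand - 2·Revenue + 3 is discarded; Profit is fixed at -3.
Demand is not downstream of the intervention, so its value is determined by the original equations.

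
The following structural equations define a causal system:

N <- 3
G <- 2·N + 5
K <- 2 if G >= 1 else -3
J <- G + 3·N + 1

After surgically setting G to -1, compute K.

-3

Under do(G=-1), the mechanism G <- 2·N + 5 is discarded; G is fixed at -1.
K = 2 if G >= 1 else -3  [with G=-1]  = -3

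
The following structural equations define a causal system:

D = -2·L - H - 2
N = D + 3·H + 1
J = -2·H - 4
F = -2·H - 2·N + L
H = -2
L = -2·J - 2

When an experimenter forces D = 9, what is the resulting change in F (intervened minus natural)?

Under do(D=9), the mechanism D = -2·L - H - 2 is discarded; D is fixed at 9.
J = -2·H - 4  [with H=-2]  = 0
L = -2·J - 2  [with J=0]  = -2
N = D + 3·H + 1  [with D=9, H=-2]  = 4
F = -2·H - 2·N + L  [with H=-2, N=4, L=-2]  = -6
Without intervention: J = -2·H - 4  [with H=-2]  = 0; L = -2·J - 2  [with J=0]  = -2; D = -2·L - H - 2  [with L=-2, H=-2]  = 4; N = D + 3·H + 1  [with D=4, H=-2]  = -1; F = -2·H - 2·N + L  [with H=-2, N=-1, L=-2]  = 4.
Change = -6 − 4 = -10.

-10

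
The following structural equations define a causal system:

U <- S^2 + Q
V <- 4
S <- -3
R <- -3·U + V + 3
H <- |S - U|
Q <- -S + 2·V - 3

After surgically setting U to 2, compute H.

5

Under do(U=2), the mechanism U <- S^2 + Q is discarded; U is fixed at 2.
H = |S - U|  [with S=-3, U=2]  = 5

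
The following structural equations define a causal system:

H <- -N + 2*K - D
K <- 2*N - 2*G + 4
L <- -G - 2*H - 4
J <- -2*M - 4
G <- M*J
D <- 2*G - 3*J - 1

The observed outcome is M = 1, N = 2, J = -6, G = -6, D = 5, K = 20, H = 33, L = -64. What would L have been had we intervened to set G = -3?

do(G=-3) replaces the equation G <- M*J with the constant G = -3.
J = -2*M - 4  [with M=1]  = -6
D = 2*G - 3*J - 1  [with G=-3, J=-6]  = 11
K = 2*N - 2*G + 4  [with N=2, G=-3]  = 14
H = -N + 2*K - D  [with N=2, K=14, D=11]  = 15
L = -G - 2*H - 4  [with G=-3, H=15]  = -31

-31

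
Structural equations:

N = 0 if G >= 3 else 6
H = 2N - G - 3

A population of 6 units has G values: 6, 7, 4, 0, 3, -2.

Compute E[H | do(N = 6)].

6

Under do(N=6), N's equation is replaced by N=6 for every unit. Per-unit H: 3, 2, 5, 9, 6, 11. Mean = 6.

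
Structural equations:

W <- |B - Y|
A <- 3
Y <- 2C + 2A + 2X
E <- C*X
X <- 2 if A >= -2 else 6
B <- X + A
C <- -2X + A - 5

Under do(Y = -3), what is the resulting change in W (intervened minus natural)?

The intervention breaks the incoming arrows to Y: Y <- 2C + 2A + 2X no longer applies, and Y = -3.
X = 2 if A >= -2 else 6  [with A=3]  = 2
B = X + A  [with X=2, A=3]  = 5
W = |B - Y|  [with B=5, Y=-3]  = 8
Without intervention: X = 2 if A >= -2 else 6  [with A=3]  = 2; C = -2X + A - 5  [with X=2, A=3]  = -6; Y = 2C + 2A + 2X  [with C=-6, A=3, X=2]  = -2; B = X + A  [with X=2, A=3]  = 5; W = |B - Y|  [with B=5, Y=-2]  = 7.
Change = 8 − 7 = 1.

1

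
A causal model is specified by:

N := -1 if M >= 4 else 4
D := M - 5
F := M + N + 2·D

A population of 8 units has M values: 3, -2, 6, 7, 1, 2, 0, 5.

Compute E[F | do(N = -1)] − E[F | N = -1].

The intervention sets N=-1 in all 8 units regardless of M. Recomputing F per unit gives -2, -17, 7, 10, -8, -5, -11, 4; average -2.75.
Observing N=-1 restricts to units where N's equation naturally yields -1: M ∈ {6, 7, 5}. In that subpopulation F = 7, 10, 4, mean 7.
Difference = -2.75 − 7 = -9.75.

-9.75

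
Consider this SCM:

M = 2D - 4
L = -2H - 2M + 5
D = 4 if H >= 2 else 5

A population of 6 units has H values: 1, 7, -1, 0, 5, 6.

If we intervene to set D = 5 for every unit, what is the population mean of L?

The intervention sets D=5 in all 6 units regardless of H. Recomputing L per unit gives -9, -21, -5, -7, -17, -19; average -13.

-13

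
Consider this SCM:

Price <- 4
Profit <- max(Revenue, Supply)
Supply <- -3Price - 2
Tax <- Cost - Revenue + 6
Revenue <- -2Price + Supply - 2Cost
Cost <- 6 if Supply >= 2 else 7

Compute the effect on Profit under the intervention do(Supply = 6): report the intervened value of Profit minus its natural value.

Under do(Supply=6), the mechanism Supply <- -3Price - 2 is discarded; Supply is fixed at 6.
Cost = 6 if Supply >= 2 else 7  [with Supply=6]  = 6
Revenue = -2Price + Supply - 2Cost  [with Price=4, Supply=6, Cost=6]  = -14
Profit = max(Revenue, Supply)  [with Revenue=-14, Supply=6]  = 6
Without intervention: Supply = -3Price - 2  [with Price=4]  = -14; Cost = 6 if Supply >= 2 else 7  [with Supply=-14]  = 7; Revenue = -2Price + Supply - 2Cost  [with Price=4, Supply=-14, Cost=7]  = -36; Profit = max(Revenue, Supply)  [with Revenue=-36, Supply=-14]  = -14.
Change = 6 − (-14) = 20.

20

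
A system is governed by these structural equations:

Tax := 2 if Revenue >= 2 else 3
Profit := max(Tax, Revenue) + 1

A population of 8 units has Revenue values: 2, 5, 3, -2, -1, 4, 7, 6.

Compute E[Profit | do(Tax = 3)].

5.25

do(Tax=3) breaks Tax's dependence on Revenue. With Tax=3 fixed, Profit across the units is 4, 6, 4, 4, 4, 5, 8, 7, mean 5.25.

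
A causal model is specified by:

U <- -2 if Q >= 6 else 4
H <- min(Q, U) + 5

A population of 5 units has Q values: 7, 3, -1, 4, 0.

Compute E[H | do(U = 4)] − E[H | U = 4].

0.5

Every unit gets U=4 under the intervention. H values become 9, 8, 4, 9, 5; E[H|do(U=4)] = 7.
Observing U=4 restricts to units where U's equation naturally yields 4: Q ∈ {3, -1, 4, 0}. In that subpopulation H = 8, 4, 9, 5, mean 6.5.
Difference = 7 − 6.5 = 0.5.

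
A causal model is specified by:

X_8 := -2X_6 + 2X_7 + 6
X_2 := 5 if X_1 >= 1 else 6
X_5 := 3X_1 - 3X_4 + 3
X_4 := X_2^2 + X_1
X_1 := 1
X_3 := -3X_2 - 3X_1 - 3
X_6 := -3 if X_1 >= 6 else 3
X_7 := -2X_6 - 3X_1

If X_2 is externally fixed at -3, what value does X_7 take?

Under do(X_2=-3), the mechanism X_2 := 5 if X_1 >= 1 else 6 is discarded; X_2 is fixed at -3.
No directed path runs from X_2 to X_7, so X_7 keeps its natural value.
X_6 = -3 if X_1 >= 6 else 3  [with X_1=1]  = 3
X_7 = -2X_6 - 3X_1  [with X_6=3, X_1=1]  = -9

-9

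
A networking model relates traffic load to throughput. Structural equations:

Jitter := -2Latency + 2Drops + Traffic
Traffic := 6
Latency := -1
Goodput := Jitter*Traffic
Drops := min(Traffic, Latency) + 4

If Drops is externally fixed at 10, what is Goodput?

168

do(Drops=10) replaces the equation Drops := min(Traffic, Latency) + 4 with the constant Drops = 10.
Jitter = -2Latency + 2Drops + Traffic  [with Latency=-1, Drops=10, Traffic=6]  = 28
Goodput = Jitter*Traffic  [with Jitter=28, Traffic=6]  = 168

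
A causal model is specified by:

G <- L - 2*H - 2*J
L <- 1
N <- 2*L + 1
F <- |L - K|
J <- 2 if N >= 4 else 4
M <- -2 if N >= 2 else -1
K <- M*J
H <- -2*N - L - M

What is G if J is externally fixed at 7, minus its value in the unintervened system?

-6

Under do(J=7), the mechanism J <- 2 if N >= 4 else 4 is discarded; J is fixed at 7.
N = 2*L + 1  [with L=1]  = 3
M = -2 if N >= 2 else -1  [with N=3]  = -2
H = -2*N - L - M  [with N=3, L=1, M=-2]  = -5
G = L - 2*H - 2*J  [with L=1, H=-5, J=7]  = -3
Without intervention: N = 2*L + 1  [with L=1]  = 3; M = -2 if N >= 2 else -1  [with N=3]  = -2; J = 2 if N >= 4 else 4  [with N=3]  = 4; H = -2*N - L - M  [with N=3, L=1, M=-2]  = -5; G = L - 2*H - 2*J  [with L=1, H=-5, J=4]  = 3.
Change = -3 − 3 = -6.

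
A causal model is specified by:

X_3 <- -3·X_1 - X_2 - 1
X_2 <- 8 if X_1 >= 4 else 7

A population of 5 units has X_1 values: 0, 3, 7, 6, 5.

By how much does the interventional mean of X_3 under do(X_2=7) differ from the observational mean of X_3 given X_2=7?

-8.1

The intervention sets X_2=7 in all 5 units regardless of X_1. Recomputing X_3 per unit gives -8, -17, -29, -26, -23; average -20.6.
Conditioning on X_2=7 selects the 2 unit(s) with X_1 ∈ {0, 3}. Their X_3 values: -8, -17. Mean = -12.5.
Difference = -20.6 − (-12.5) = -8.1.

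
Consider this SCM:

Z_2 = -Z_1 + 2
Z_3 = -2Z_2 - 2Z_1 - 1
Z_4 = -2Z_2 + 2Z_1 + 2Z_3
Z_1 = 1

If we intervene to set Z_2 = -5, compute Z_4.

26

Under do(Z_2=-5), the mechanism Z_2 = -Z_1 + 2 is discarded; Z_2 is fixed at -5.
Z_3 = -2Z_2 - 2Z_1 - 1  [with Z_2=-5, Z_1=1]  = 7
Z_4 = -2Z_2 + 2Z_1 + 2Z_3  [with Z_2=-5, Z_1=1, Z_3=7]  = 26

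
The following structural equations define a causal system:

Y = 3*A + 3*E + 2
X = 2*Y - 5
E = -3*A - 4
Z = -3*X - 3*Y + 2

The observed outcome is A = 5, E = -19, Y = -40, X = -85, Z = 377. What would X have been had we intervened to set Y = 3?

1

The intervention breaks the incoming arrows to Y: Y = 3*A + 3*E + 2 no longer applies, and Y = 3.
X = 2*Y - 5  [with Y=3]  = 1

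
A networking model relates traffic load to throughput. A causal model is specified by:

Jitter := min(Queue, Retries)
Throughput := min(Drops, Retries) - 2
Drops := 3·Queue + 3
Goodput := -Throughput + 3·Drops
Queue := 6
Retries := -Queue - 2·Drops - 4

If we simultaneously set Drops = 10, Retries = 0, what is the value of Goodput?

Under do(Drops = 10, Retries = 0), each intervened variable's structural equation is replaced by its fixed value.
Throughput = min(Drops, Retries) - 2  [with Drops=10, Retries=0]  = -2
Goodput = -Throughput + 3·Drops  [with Throughput=-2, Drops=10]  = 32

32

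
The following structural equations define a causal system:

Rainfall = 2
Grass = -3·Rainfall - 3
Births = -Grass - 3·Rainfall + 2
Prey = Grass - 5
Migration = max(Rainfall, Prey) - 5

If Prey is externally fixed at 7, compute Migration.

do(Prey=7) replaces the equation Prey = Grass - 5 with the constant Prey = 7.
Migration = max(Rainfall, Prey) - 5  [with Rainfall=2, Prey=7]  = 2

2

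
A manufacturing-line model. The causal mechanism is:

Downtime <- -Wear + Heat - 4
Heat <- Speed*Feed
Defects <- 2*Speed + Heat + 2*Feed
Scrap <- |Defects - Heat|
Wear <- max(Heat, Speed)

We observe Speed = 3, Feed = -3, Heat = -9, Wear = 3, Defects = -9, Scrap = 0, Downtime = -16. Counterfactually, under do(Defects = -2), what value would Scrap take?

7

The intervention breaks the incoming arrows to Defects: Defects <- 2*Speed + Heat + 2*Feed no longer applies, and Defects = -2.
Heat = Speed*Feed  [with Speed=3, Feed=-3]  = -9
Scrap = |Defects - Heat|  [with Defects=-2, Heat=-9]  = 7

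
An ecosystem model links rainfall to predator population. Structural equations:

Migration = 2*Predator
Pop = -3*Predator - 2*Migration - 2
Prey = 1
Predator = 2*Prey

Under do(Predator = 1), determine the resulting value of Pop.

-9

Under do(Predator=1), the mechanism Predator = 2*Prey is discarded; Predator is fixed at 1.
Migration = 2*Predator  [with Predator=1]  = 2
Pop = -3*Predator - 2*Migration - 2  [with Predator=1, Migration=2]  = -9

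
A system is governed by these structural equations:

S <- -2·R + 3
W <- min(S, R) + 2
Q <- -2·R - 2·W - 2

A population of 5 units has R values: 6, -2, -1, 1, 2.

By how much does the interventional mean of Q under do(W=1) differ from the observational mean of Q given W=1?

-1.4

Every unit gets W=1 under the intervention. Q values become -16, 0, -2, -6, -8; E[Q|do(W=1)] = -6.4.
E[Q|W=1] averages over only the 2 units with W=1 (R = -1, 2): Q = -2, -8, mean -5.
Difference = -6.4 − (-5) = -1.4.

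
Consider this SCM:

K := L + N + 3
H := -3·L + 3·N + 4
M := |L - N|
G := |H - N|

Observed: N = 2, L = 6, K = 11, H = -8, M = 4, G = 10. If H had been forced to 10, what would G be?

Under do(H=10), the mechanism H := -3·L + 3·N + 4 is discarded; H is fixed at 10.
G = |H - N|  [with H=10, N=2]  = 8

8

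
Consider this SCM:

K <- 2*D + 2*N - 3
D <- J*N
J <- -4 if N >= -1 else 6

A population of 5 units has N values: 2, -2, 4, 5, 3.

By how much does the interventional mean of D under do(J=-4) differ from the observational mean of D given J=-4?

The intervention sets J=-4 in all 5 units regardless of N. Recomputing D per unit gives -8, 8, -16, -20, -12; average -9.6.
Observing J=-4 restricts to units where J's equation naturally yields -4: N ∈ {2, 4, 5, 3}. In that subpopulation D = -8, -16, -20, -12, mean -14.
Difference = -9.6 − (-14) = 4.4.

4.4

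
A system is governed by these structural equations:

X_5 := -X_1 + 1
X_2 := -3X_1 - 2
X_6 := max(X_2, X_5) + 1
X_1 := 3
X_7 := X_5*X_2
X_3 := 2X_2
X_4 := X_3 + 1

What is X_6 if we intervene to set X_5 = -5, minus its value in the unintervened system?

-3

The intervention breaks the incoming arrows to X_5: X_5 := -X_1 + 1 no longer applies, and X_5 = -5.
X_2 = -3X_1 - 2  [with X_1=3]  = -11
X_6 = max(X_2, X_5) + 1  [with X_2=-11, X_5=-5]  = -4
Without intervention: X_2 = -3X_1 - 2  [with X_1=3]  = -11; X_5 = -X_1 + 1  [with X_1=3]  = -2; X_6 = max(X_2, X_5) + 1  [with X_2=-11, X_5=-2]  = -1.
Change = -4 − (-1) = -3.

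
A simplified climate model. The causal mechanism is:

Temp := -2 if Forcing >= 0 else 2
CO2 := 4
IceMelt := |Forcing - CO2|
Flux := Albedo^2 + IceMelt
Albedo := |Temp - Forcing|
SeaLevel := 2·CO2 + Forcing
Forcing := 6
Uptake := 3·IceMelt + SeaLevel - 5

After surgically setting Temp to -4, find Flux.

The intervention breaks the incoming arrows to Temp: Temp := -2 if Forcing >= 0 else 2 no longer applies, and Temp = -4.
IceMelt = |Forcing - CO2|  [with Forcing=6, CO2=4]  = 2
Albedo = |Temp - Forcing|  [with Temp=-4, Forcing=6]  = 10
Flux = Albedo^2 + IceMelt  [with Albedo=10, IceMelt=2]  = 102

102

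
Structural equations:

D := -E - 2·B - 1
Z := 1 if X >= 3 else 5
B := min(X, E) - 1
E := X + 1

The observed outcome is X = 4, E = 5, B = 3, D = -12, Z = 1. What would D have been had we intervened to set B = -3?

The intervention breaks the incoming arrows to B: B := min(X, E) - 1 no longer applies, and B = -3.
E = X + 1  [with X=4]  = 5
D = -E - 2·B - 1  [with E=5, B=-3]  = 0

0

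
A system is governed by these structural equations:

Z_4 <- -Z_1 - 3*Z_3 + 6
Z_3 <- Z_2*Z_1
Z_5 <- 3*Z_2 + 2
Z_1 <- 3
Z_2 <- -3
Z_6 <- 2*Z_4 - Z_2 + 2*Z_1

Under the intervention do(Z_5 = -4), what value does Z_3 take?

do(Z_5=-4) replaces the equation Z_5 <- 3*Z_2 + 2 with the constant Z_5 = -4.
Z_3 is not downstream of the intervention, so its value is determined by the original equations.
Z_3 = Z_2*Z_1  [with Z_2=-3, Z_1=3]  = -9

-9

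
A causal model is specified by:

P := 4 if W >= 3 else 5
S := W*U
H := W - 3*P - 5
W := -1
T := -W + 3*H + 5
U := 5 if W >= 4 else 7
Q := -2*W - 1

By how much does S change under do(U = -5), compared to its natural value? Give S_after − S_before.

12

Under do(U=-5), the mechanism U := 5 if W >= 4 else 7 is discarded; U is fixed at -5.
S = W*U  [with W=-1, U=-5]  = 5
Without intervention: U = 5 if W >= 4 else 7  [with W=-1]  = 7; S = W*U  [with W=-1, U=7]  = -7.
Change = 5 − (-7) = 12.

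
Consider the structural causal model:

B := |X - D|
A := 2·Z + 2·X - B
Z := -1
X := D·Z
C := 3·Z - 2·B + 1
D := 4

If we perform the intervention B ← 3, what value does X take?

-4

Under do(B=3), the mechanism B := |X - D| is discarded; B is fixed at 3.
Since X is not a descendant of the intervened variable, it is unaffected.
X = D·Z  [with D=4, Z=-1]  = -4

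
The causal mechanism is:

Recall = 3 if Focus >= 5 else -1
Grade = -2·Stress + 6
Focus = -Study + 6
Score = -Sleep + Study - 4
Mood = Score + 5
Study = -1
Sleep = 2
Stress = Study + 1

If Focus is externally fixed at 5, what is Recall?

The intervention breaks the incoming arrows to Focus: Focus = -Study + 6 no longer applies, and Focus = 5.
Recall = 3 if Focus >= 5 else -1  [with Focus=5]  = 3

3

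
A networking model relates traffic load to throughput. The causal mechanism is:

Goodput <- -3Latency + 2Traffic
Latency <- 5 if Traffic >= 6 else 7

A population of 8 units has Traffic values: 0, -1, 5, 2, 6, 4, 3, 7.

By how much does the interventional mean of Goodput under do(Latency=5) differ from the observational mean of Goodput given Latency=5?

-6.5

do(Latency=5) breaks Latency's dependence on Traffic. With Latency=5 fixed, Goodput across the units is -15, -17, -5, -11, -3, -7, -9, -1, mean -8.5.
Conditioning on Latency=5 selects the 2 unit(s) with Traffic ∈ {6, 7}. Their Goodput values: -3, -1. Mean = -2.
Difference = -8.5 − (-2) = -6.5.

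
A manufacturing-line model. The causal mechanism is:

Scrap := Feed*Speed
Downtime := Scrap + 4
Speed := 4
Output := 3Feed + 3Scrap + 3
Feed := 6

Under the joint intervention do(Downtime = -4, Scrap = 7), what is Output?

42

Under do(Downtime = -4, Scrap = 7), each intervened variable's structural equation is replaced by its fixed value.
Output = 3Feed + 3Scrap + 3  [with Feed=6, Scrap=7]  = 42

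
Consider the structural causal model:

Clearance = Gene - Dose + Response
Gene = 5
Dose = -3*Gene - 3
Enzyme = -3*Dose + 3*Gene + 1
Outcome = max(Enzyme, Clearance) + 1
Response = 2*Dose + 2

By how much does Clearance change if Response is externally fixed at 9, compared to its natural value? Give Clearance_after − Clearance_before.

Intervening sets Response = 9 and removes its equation (Response = 2*Dose + 2).
Dose = -3*Gene - 3  [with Gene=5]  = -18
Clearance = Gene - Dose + Response  [with Gene=5, Dose=-18, Response=9]  = 32
Without intervention: Dose = -3*Gene - 3  [with Gene=5]  = -18; Response = 2*Dose + 2  [with Dose=-18]  = -34; Clearance = Gene - Dose + Response  [with Gene=5, Dose=-18, Response=-34]  = -11.
Change = 32 − (-11) = 43.

43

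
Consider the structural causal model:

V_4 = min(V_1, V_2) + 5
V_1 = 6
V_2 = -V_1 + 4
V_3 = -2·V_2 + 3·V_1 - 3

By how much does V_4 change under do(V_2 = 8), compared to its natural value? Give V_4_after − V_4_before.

Under do(V_2=8), the mechanism V_2 = -V_1 + 4 is discarded; V_2 is fixed at 8.
V_4 = min(V_1, V_2) + 5  [with V_1=6, V_2=8]  = 11
Without intervention: V_2 = -V_1 + 4  [with V_1=6]  = -2; V_4 = min(V_1, V_2) + 5  [with V_1=6, V_2=-2]  = 3.
Change = 11 − 3 = 8.

8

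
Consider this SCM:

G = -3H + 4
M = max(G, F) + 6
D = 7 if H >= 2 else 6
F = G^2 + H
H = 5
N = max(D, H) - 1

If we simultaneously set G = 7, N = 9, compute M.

The joint intervention fixes G = 7, N = 9, removing each variable's own equation.
F = G^2 + H  [with G=7, H=5]  = 54
M = max(G, F) + 6  [with G=7, F=54]  = 60

60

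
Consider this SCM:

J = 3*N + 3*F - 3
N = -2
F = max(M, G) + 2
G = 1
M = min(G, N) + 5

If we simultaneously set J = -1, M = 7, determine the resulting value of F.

Under do(J = -1, M = 7), each intervened variable's structural equation is replaced by its fixed value.
F = max(M, G) + 2  [with M=7, G=1]  = 9

9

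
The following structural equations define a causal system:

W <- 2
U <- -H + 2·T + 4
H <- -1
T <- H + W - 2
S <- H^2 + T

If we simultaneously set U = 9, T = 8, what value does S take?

9

The joint intervention fixes U = 9, T = 8, removing each variable's own equation.
S = H^2 + T  [with H=-1, T=8]  = 9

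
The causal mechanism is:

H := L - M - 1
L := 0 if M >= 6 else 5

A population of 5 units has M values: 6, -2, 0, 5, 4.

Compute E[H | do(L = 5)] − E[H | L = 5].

-0.85

Every unit gets L=5 under the intervention. H values become -2, 6, 4, -1, 0; E[H|do(L=5)] = 1.4.
Observing L=5 restricts to units where L's equation naturally yields 5: M ∈ {-2, 0, 5, 4}. In that subpopulation H = 6, 4, -1, 0, mean 2.25.
Difference = 1.4 − 2.25 = -0.85.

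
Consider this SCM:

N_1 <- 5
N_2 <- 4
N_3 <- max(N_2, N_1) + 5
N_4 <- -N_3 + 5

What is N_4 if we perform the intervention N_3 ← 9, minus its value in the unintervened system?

The intervention breaks the incoming arrows to N_3: N_3 <- max(N_2, N_1) + 5 no longer applies, and N_3 = 9.
N_4 = -N_3 + 5  [with N_3=9]  = -4
Without intervention: N_3 = max(N_2, N_1) + 5  [with N_2=4, N_1=5]  = 10; N_4 = -N_3 + 5  [with N_3=10]  = -5.
Change = -4 − (-5) = 1.

1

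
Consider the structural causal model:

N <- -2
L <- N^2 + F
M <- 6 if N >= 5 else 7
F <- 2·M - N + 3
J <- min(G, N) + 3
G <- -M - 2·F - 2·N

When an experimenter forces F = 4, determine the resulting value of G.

-11

The intervention breaks the incoming arrows to F: F <- 2·M - N + 3 no longer applies, and F = 4.
M = 6 if N >= 5 else 7  [with N=-2]  = 7
G = -M - 2·F - 2·N  [with M=7, F=4, N=-2]  = -11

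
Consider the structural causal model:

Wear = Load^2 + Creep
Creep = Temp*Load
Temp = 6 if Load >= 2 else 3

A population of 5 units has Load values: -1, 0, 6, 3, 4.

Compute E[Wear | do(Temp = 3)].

19.6

Every unit gets Temp=3 under the intervention. Wear values become -2, 0, 54, 18, 28; E[Wear|do(Temp=3)] = 19.6.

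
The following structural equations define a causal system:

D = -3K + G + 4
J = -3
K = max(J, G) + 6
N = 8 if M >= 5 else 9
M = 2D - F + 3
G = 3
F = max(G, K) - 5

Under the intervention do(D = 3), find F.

The intervention breaks the incoming arrows to D: D = -3K + G + 4 no longer applies, and D = 3.
Since F is not a descendant of the intervened variable, it is unaffected.
K = max(J, G) + 6  [with J=-3, G=3]  = 9
F = max(G, K) - 5  [with G=3, K=9]  = 4

4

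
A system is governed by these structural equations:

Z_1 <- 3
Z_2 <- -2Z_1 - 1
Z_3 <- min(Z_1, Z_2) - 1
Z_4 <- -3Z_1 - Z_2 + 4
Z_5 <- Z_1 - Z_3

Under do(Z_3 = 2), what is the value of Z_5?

1

do(Z_3=2) replaces the equation Z_3 <- min(Z_1, Z_2) - 1 with the constant Z_3 = 2.
Z_5 = Z_1 - Z_3  [with Z_1=3, Z_3=2]  = 1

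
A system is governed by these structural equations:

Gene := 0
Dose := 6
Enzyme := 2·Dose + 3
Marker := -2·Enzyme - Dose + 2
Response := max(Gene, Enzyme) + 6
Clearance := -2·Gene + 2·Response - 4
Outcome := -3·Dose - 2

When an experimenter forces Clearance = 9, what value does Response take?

do(Clearance=9) replaces the equation Clearance := -2·Gene + 2·Response - 4 with the constant Clearance = 9.
Since Response is not a descendant of the intervened variable, it is unaffected.
Enzyme = 2·Dose + 3  [with Dose=6]  = 15
Response = max(Gene, Enzyme) + 6  [with Gene=0, Enzyme=15]  = 21

21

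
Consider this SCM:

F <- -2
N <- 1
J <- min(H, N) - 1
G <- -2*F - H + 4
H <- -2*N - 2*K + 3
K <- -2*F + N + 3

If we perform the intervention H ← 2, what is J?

0

Intervening sets H = 2 and removes its equation (H <- -2*N - 2*K + 3).
J = min(H, N) - 1  [with H=2, N=1]  = 0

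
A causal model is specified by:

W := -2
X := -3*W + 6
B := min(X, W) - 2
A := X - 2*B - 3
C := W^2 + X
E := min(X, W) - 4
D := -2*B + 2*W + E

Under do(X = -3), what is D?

-1

Under do(X=-3), the mechanism X := -3*W + 6 is discarded; X is fixed at -3.
B = min(X, W) - 2  [with X=-3, W=-2]  = -5
E = min(X, W) - 4  [with X=-3, W=-2]  = -7
D = -2*B + 2*W + E  [with B=-5, W=-2, E=-7]  = -1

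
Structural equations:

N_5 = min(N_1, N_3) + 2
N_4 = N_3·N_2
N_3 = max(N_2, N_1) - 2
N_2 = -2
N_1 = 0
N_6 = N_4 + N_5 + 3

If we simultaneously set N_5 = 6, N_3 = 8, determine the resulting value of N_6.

-7

The joint intervention fixes N_5 = 6, N_3 = 8, removing each variable's own equation.
N_4 = N_3·N_2  [with N_3=8, N_2=-2]  = -16
N_6 = N_4 + N_5 + 3  [with N_4=-16, N_5=6]  = -7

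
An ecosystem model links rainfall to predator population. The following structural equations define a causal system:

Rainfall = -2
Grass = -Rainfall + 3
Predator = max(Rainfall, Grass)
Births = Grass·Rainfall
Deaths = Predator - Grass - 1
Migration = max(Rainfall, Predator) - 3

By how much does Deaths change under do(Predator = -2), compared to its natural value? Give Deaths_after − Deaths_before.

do(Predator=-2) replaces the equation Predator = max(Rainfall, Grass) with the constant Predator = -2.
Grass = -Rainfall + 3  [with Rainfall=-2]  = 5
Deaths = Predator - Grass - 1  [with Predator=-2, Grass=5]  = -8
Without intervention: Grass = -Rainfall + 3  [with Rainfall=-2]  = 5; Predator = max(Rainfall, Grass)  [with Rainfall=-2, Grass=5]  = 5; Deaths = Predator - Grass - 1  [with Predator=5, Grass=5]  = -1.
Change = -8 − (-1) = -7.

-7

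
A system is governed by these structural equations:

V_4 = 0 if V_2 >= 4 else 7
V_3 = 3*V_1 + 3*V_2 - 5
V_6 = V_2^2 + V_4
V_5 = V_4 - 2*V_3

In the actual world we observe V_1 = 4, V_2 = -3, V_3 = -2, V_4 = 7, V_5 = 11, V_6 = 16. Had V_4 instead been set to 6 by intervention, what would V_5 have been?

10

Intervening sets V_4 = 6 and removes its equation (V_4 = 0 if V_2 >= 4 else 7).
V_3 = 3*V_1 + 3*V_2 - 5  [with V_1=4, V_2=-3]  = -2
V_5 = V_4 - 2*V_3  [with V_4=6, V_3=-2]  = 10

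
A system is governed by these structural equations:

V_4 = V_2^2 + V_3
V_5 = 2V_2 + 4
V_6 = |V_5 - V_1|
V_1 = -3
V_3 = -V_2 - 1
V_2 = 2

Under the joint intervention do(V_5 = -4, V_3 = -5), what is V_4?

-1

Under do(V_5 = -4, V_3 = -5), each intervened variable's structural equation is replaced by its fixed value.
V_4 = V_2^2 + V_3  [with V_2=2, V_3=-5]  = -1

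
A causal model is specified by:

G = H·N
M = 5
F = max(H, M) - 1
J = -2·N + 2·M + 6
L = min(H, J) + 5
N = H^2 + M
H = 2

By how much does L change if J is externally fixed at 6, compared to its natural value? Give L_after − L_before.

4

Under do(J=6), the mechanism J = -2·N + 2·M + 6 is discarded; J is fixed at 6.
L = min(H, J) + 5  [with H=2, J=6]  = 7
Without intervention: N = H^2 + M  [with H=2, M=5]  = 9; J = -2·N + 2·M + 6  [with N=9, M=5]  = -2; L = min(H, J) + 5  [with H=2, J=-2]  = 3.
Change = 7 − 3 = 4.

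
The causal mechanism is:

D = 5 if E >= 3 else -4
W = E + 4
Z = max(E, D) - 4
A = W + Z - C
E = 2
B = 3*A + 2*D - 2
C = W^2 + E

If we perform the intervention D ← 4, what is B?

-90

Under do(D=4), the mechanism D = 5 if E >= 3 else -4 is discarded; D is fixed at 4.
W = E + 4  [with E=2]  = 6
C = W^2 + E  [with W=6, E=2]  = 38
Z = max(E, D) - 4  [with E=2, D=4]  = 0
A = W + Z - C  [with W=6, Z=0, C=38]  = -32
B = 3*A + 2*D - 2  [with A=-32, D=4]  = -90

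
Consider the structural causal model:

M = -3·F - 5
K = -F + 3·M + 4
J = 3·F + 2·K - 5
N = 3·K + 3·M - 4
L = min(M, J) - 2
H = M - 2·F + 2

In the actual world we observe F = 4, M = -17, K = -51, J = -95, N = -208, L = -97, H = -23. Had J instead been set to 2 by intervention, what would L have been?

Under do(J=2), the mechanism J = 3·F + 2·K - 5 is discarded; J is fixed at 2.
M = -3·F - 5  [with F=4]  = -17
L = min(M, J) - 2  [with M=-17, J=2]  = -19

-19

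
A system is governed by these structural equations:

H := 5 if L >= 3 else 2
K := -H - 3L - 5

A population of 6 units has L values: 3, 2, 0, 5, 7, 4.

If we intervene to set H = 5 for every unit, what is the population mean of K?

Under do(H=5), H's equation is replaced by H=5 for every unit. Per-unit K: -19, -16, -10, -25, -31, -22. Mean = -20.5.

-20.5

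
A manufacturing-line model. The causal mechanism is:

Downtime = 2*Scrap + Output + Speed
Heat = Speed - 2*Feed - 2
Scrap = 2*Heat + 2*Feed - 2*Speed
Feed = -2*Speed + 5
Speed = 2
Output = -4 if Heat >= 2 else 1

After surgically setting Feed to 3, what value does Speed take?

Under do(Feed=3), the mechanism Feed = -2*Speed + 5 is discarded; Feed is fixed at 3.
Speed is not downstream of the intervention, so its value is determined by the original equations.

2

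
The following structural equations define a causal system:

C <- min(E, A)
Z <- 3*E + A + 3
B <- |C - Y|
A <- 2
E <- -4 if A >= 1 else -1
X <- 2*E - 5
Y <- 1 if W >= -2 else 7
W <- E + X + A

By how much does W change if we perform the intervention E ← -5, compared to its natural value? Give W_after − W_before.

Under do(E=-5), the mechanism E <- -4 if A >= 1 else -1 is discarded; E is fixed at -5.
X = 2*E - 5  [with E=-5]  = -15
W = E + X + A  [with E=-5, X=-15, A=2]  = -18
Without intervention: E = -4 if A >= 1 else -1  [with A=2]  = -4; X = 2*E - 5  [with E=-4]  = -13; W = E + X + A  [with E=-4, X=-13, A=2]  = -15.
Change = -18 − (-15) = -3.

-3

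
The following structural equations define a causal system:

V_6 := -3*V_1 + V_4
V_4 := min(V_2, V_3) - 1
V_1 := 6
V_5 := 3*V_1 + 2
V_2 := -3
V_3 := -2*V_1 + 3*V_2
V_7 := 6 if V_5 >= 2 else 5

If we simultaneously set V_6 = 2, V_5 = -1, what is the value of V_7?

5

Setting V_6 = 2, V_5 = -1 by intervention discards those variables' equations.
V_7 = 6 if V_5 >= 2 else 5  [with V_5=-1]  = 5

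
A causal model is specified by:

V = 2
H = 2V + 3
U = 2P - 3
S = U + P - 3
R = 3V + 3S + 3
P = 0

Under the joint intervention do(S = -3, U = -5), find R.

0

Setting S = -3, U = -5 by intervention discards those variables' equations.
R = 3V + 3S + 3  [with V=2, S=-3]  = 0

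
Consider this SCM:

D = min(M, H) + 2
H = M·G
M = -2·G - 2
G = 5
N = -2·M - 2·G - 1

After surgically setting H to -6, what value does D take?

Intervening sets H = -6 and removes its equation (H = M·G).
M = -2·G - 2  [with G=5]  = -12
D = min(M, H) + 2  [with M=-12, H=-6]  = -10

-10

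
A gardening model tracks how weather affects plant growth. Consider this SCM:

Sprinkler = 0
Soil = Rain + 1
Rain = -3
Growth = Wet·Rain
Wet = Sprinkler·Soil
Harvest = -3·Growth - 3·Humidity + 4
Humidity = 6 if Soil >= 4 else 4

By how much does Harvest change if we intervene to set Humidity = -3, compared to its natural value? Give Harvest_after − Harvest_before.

Intervening sets Humidity = -3 and removes its equation (Humidity = 6 if Soil >= 4 else 4).
Soil = Rain + 1  [with Rain=-3]  = -2
Wet = Sprinkler·Soil  [with Sprinkler=0, Soil=-2]  = 0
Growth = Wet·Rain  [with Wet=0, Rain=-3]  = 0
Harvest = -3·Growth - 3·Humidity + 4  [with Growth=0, Humidity=-3]  = 13
Without intervention: Soil = Rain + 1  [with Rain=-3]  = -2; Wet = Sprinkler·Soil  [with Sprinkler=0, Soil=-2]  = 0; Growth = Wet·Rain  [with Wet=0, Rain=-3]  = 0; Humidity = 6 if Soil >= 4 else 4  [with Soil=-2]  = 4; Harvest = -3·Growth - 3·Humidity + 4  [with Growth=0, Humidity=4]  = -8.
Change = 13 − (-8) = 21.

21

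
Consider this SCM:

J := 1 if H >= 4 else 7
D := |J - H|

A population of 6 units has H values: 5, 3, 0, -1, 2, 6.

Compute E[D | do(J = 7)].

4.5

Under do(J=7), J's equation is replaced by J=7 for every unit. Per-unit D: 2, 4, 7, 8, 5, 1. Mean = 4.5.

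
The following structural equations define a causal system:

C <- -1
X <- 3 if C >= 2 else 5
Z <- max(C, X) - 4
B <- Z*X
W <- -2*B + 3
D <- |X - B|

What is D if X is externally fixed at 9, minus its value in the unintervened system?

do(X=9) replaces the equation X <- 3 if C >= 2 else 5 with the constant X = 9.
Z = max(C, X) - 4  [with C=-1, X=9]  = 5
B = Z*X  [with Z=5, X=9]  = 45
D = |X - B|  [with X=9, B=45]  = 36
Without intervention: X = 3 if C >= 2 else 5  [with C=-1]  = 5; Z = max(C, X) - 4  [with C=-1, X=5]  = 1; B = Z*X  [with Z=1, X=5]  = 5; D = |X - B|  [with X=5, B=5]  = 0.
Change = 36 − 0 = 36.

36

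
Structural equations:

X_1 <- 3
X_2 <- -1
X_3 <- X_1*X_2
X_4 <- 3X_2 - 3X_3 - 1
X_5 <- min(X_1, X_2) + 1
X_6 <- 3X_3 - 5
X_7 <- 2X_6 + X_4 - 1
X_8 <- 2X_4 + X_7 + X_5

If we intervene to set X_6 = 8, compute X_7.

20

Intervening sets X_6 = 8 and removes its equation (X_6 <- 3X_3 - 5).
X_3 = X_1*X_2  [with X_1=3, X_2=-1]  = -3
X_4 = 3X_2 - 3X_3 - 1  [with X_2=-1, X_3=-3]  = 5
X_7 = 2X_6 + X_4 - 1  [with X_6=8, X_4=5]  = 20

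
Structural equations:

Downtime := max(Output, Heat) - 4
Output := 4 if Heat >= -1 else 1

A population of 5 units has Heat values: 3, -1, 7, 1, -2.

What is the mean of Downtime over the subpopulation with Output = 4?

E[Downtime|Output=4] averages over only the 4 units with Output=4 (Heat = 3, -1, 7, 1): Downtime = 0, 0, 3, 0, mean 0.75.

0.75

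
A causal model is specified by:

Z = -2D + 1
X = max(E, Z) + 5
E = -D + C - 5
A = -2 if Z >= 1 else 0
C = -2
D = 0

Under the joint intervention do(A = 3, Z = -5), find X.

Setting A = 3, Z = -5 by intervention discards those variables' equations.
E = -D + C - 5  [with D=0, C=-2]  = -7
X = max(E, Z) + 5  [with E=-7, Z=-5]  = 0

0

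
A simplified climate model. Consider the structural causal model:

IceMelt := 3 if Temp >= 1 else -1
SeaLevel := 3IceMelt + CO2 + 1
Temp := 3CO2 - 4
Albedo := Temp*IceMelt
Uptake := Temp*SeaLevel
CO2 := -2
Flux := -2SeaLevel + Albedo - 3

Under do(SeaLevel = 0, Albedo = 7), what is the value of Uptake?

0

Setting SeaLevel = 0, Albedo = 7 by intervention discards those variables' equations.
Temp = 3CO2 - 4  [with CO2=-2]  = -10
Uptake = Temp*SeaLevel  [with Temp=-10, SeaLevel=0]  = 0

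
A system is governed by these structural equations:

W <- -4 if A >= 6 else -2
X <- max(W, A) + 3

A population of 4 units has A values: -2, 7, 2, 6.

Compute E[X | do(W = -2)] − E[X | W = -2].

3.25

Under do(W=-2), W's equation is replaced by W=-2 for every unit. Per-unit X: 1, 10, 5, 9. Mean = 6.25.
Observing W=-2 restricts to units where W's equation naturally yields -2: A ∈ {-2, 2}. In that subpopulation X = 1, 5, mean 3.
Difference = 6.25 − 3 = 3.25.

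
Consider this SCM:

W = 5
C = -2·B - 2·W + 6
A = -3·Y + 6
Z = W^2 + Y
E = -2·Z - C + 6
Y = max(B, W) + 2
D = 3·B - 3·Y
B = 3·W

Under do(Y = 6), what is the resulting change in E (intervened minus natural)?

22

The intervention breaks the incoming arrows to Y: Y = max(B, W) + 2 no longer applies, and Y = 6.
B = 3·W  [with W=5]  = 15
C = -2·B - 2·W + 6  [with B=15, W=5]  = -34
Z = W^2 + Y  [with W=5, Y=6]  = 31
E = -2·Z - C + 6  [with Z=31, C=-34]  = -22
Without intervention: B = 3·W  [with W=5]  = 15; Y = max(B, W) + 2  [with B=15, W=5]  = 17; C = -2·B - 2·W + 6  [with B=15, W=5]  = -34; Z = W^2 + Y  [with W=5, Y=17]  = 42; E = -2·Z - C + 6  [with Z=42, C=-34]  = -44.
Change = -22 − (-44) = 22.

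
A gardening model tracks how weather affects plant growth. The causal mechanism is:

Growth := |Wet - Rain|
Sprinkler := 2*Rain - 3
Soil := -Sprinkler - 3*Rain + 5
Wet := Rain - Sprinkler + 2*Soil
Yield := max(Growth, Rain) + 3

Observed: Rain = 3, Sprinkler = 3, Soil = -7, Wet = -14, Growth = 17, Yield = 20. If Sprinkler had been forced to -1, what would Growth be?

5

do(Sprinkler=-1) replaces the equation Sprinkler := 2*Rain - 3 with the constant Sprinkler = -1.
Soil = -Sprinkler - 3*Rain + 5  [with Sprinkler=-1, Rain=3]  = -3
Wet = Rain - Sprinkler + 2*Soil  [with Rain=3, Sprinkler=-1, Soil=-3]  = -2
Growth = |Wet - Rain|  [with Wet=-2, Rain=3]  = 5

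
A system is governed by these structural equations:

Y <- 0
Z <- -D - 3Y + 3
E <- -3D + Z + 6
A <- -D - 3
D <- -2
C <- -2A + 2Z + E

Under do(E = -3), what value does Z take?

Under do(E=-3), the mechanism E <- -3D + Z + 6 is discarded; E is fixed at -3.
Since Z is not a descendant of the intervened variable, it is unaffected.
Z = -D - 3Y + 3  [with D=-2, Y=0]  = 5

5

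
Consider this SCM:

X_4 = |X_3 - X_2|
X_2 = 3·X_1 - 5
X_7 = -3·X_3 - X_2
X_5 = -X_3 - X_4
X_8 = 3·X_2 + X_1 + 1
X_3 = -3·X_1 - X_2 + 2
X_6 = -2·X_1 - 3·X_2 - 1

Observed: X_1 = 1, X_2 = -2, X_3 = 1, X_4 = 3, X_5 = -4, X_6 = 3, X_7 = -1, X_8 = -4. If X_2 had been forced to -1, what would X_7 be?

Under do(X_2=-1), the mechanism X_2 = 3·X_1 - 5 is discarded; X_2 is fixed at -1.
X_3 = -3·X_1 - X_2 + 2  [with X_1=1, X_2=-1]  = 0
X_7 = -3·X_3 - X_2  [with X_3=0, X_2=-1]  = 1

1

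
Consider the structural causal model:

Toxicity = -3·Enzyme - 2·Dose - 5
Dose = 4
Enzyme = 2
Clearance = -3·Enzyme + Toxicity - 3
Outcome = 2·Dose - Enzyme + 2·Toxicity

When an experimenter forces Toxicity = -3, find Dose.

4

Under do(Toxicity=-3), the mechanism Toxicity = -3·Enzyme - 2·Dose - 5 is discarded; Toxicity is fixed at -3.
Dose is not downstream of the intervention, so its value is determined by the original equations.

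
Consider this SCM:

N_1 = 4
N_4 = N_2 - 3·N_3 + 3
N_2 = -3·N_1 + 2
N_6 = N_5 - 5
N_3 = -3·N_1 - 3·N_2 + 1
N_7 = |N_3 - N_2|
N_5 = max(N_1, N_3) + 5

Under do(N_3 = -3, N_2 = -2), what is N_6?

Setting N_3 = -3, N_2 = -2 by intervention discards those variables' equations.
N_5 = max(N_1, N_3) + 5  [with N_1=4, N_3=-3]  = 9
N_6 = N_5 - 5  [with N_5=9]  = 4

4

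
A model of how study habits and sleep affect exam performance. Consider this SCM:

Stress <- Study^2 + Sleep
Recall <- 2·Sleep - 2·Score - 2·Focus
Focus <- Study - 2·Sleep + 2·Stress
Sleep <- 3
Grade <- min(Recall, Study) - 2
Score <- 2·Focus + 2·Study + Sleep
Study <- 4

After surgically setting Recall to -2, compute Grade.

Intervening sets Recall = -2 and removes its equation (Recall <- 2·Sleep - 2·Score - 2·Focus).
Grade = min(Recall, Study) - 2  [with Recall=-2, Study=4]  = -4

-4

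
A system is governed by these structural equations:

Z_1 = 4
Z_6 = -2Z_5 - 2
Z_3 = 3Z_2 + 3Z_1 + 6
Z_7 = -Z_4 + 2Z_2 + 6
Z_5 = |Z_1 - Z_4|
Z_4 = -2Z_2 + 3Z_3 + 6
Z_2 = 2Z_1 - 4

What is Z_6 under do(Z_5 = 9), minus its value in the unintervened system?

The intervention breaks the incoming arrows to Z_5: Z_5 = |Z_1 - Z_4| no longer applies, and Z_5 = 9.
Z_6 = -2Z_5 - 2  [with Z_5=9]  = -20
Without intervention: Z_2 = 2Z_1 - 4  [with Z_1=4]  = 4; Z_3 = 3Z_2 + 3Z_1 + 6  [with Z_2=4, Z_1=4]  = 30; Z_4 = -2Z_2 + 3Z_3 + 6  [with Z_2=4, Z_3=30]  = 88; Z_5 = |Z_1 - Z_4|  [with Z_1=4, Z_4=88]  = 84; Z_6 = -2Z_5 - 2  [with Z_5=84]  = -170.
Change = -20 − (-170) = 150.

150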